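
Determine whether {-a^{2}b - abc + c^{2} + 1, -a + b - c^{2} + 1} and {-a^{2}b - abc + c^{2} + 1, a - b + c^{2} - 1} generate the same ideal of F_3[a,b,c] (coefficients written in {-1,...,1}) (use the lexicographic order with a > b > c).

Two ideals are equal iff their reduced Gröbner bases coincide (the reduced basis is unique for a fixed ordering).
Buchberger on the first generating set:
f_1 = -a^{2}b - abc + c^{2} + 1, LT = a^{2}b.
f_2 = -a + b - c^{2} + 1, LT = a.

S(f_1,f_2): lcm = a^{2}b. S = ab^{2} - abc^{2} + abc + ab - c^{2} - 1.
  leading term ab^{2}: subtract (-b^{2})·f_2 from ab^{2} - abc^{2} + abc + ab - c^{2} - 1 → -abc^{2} + abc + ab + b^{3} - b^{2}c^{2} + b^{2} - c^{2} - 1
  leading term abc^{2}: subtract (bc^{2})·f_2 from -abc^{2} + abc + ab + b^{3} - b^{2}c^{2} + b^{2} - c^{2} - 1 → abc + ab + b^{3} + b^{2}c^{2} + b^{2} + bc^{4} - bc^{2} - c^{2} - 1
  leading term abc: subtract (-bc)·f_2 from abc + ab + b^{3} + b^{2}c^{2} + b^{2} + bc^{4} - bc^{2} - c^{2} - 1 → ab + b^{3} + b^{2}c^{2} + b^{2}c + b^{2} + bc^{4} - bc^{3} - bc^{2} + bc - c^{2} - 1
  leading term ab: subtract (-b)·f_2 from ab + b^{3} + b^{2}c^{2} + b^{2}c + b^{2} + bc^{4} - bc^{3} - bc^{2} + bc - c^{2} - 1 → b^{3} + b^{2}c^{2} + b^{2}c - b^{2} + bc^{4} - bc^{3} + bc^{2} + bc + b - c^{2} - 1
  leading term b^{3}: no divisor's leading term divides it; move b^{3} to the remainder.
  leading term b^{2}c^{2}: no divisor's leading term divides it; move b^{2}c^{2} to the remainder.
  leading term b^{2}c: no divisor's leading term divides it; move b^{2}c to the remainder.
  leading term b^{2}: no divisor's leading term divides it; move -b^{2} to the remainder.
  leading term bc^{4}: no divisor's leading term divides it; move bc^{4} to the remainder.
  leading term bc^{3}: no divisor's leading term divides it; move -bc^{3} to the remainder.
  leading term bc^{2}: no divisor's leading term divides it; move bc^{2} to the remainder.
  leading term bc: no divisor's leading term divides it; move bc to the remainder.
  leading term b: no divisor's leading term divides it; move b to the remainder.
  leading term c^{2}: no divisor's leading term divides it; move -c^{2} to the remainder.
  leading term 1: no divisor's leading term divides it; move -1 to the remainder.
  remainder b^{3} + b^{2}c^{2} + b^{2}c - b^{2} + bc^{4} - bc^{3} + bc^{2} + bc + b - c^{2} - 1 ≠ 0; add g_3 = b^{3} + b^{2}c^{2} + b^{2}c - b^{2} + bc^{4} - bc^{3} + bc^{2} + bc + b - c^{2} - 1 to the basis.

The other S-polynomials (S(f_1,g_3), S(f_2,g_3)) all reduce to 0 modulo the current basis, so we have a Gröbner basis.
Inter-reduce: drop elements whose leading term is divisible by another's, tail-reduce, and make monic.
Reduced Gröbner basis: {a - b + c^{2} - 1, b^{3} + b^{2}c^{2} + b^{2}c - b^{2} + bc^{4} - bc^{3} + bc^{2} + bc + b - c^{2} - 1}.

Buchberger on the second generating set:
h_1 = -a^{2}b - abc + c^{2} + 1, LT = a^{2}b.
h_2 = a - b + c^{2} - 1, LT = a.

S(h_1,h_2): lcm = a^{2}b. S = ab^{2} - abc^{2} + abc + ab - c^{2} - 1.
  leading term ab^{2}: subtract (b^{2})·h_2 from ab^{2} - abc^{2} + abc + ab - c^{2} - 1 → -abc^{2} + abc + ab + b^{3} - b^{2}c^{2} + b^{2} - c^{2} - 1
  leading term abc^{2}: subtract (-bc^{2})·h_2 from -abc^{2} + abc + ab + b^{3} - b^{2}c^{2} + b^{2} - c^{2} - 1 → abc + ab + b^{3} + b^{2}c^{2} + b^{2} + bc^{4} - bc^{2} - c^{2} - 1
  leading term abc: subtract (bc)·h_2 from abc + ab + b^{3} + b^{2}c^{2} + b^{2} + bc^{4} - bc^{2} - c^{2} - 1 → ab + b^{3} + b^{2}c^{2} + b^{2}c + b^{2} + bc^{4} - bc^{3} - bc^{2} + bc - c^{2} - 1
  leading term ab: subtract (b)·h_2 from ab + b^{3} + b^{2}c^{2} + b^{2}c + b^{2} + bc^{4} - bc^{3} - bc^{2} + bc - c^{2} - 1 → b^{3} + b^{2}c^{2} + b^{2}c - b^{2} + bc^{4} - bc^{3} + bc^{2} + bc + b - c^{2} - 1
  leading term b^{3}: no divisor's leading term divides it; move b^{3} to the remainder.
  leading term b^{2}c^{2}: no divisor's leading term divides it; move b^{2}c^{2} to the remainder.
  leading term b^{2}c: no divisor's leading term divides it; move b^{2}c to the remainder.
  leading term b^{2}: no divisor's leading term divides it; move -b^{2} to the remainder.
  leading term bc^{4}: no divisor's leading term divides it; move bc^{4} to the remainder.
  leading term bc^{3}: no divisor's leading term divides it; move -bc^{3} to the remainder.
  leading term bc^{2}: no divisor's leading term divides it; move bc^{2} to the remainder.
  leading term bc: no divisor's leading term divides it; move bc to the remainder.
  leading term b: no divisor's leading term divides it; move b to the remainder.
  leading term c^{2}: no divisor's leading term divides it; move -c^{2} to the remainder.
  leading term 1: no divisor's leading term divides it; move -1 to the remainder.
  remainder b^{3} + b^{2}c^{2} + b^{2}c - b^{2} + bc^{4} - bc^{3} + bc^{2} + bc + b - c^{2} - 1 ≠ 0; add k_3 = b^{3} + b^{2}c^{2} + b^{2}c - b^{2} + bc^{4} - bc^{3} + bc^{2} + bc + b - c^{2} - 1 to the basis.

The other S-polynomials (S(h_1,k_3), S(h_2,k_3)) all reduce to 0 modulo the current basis, so we have a Gröbner basis.
Inter-reduce: drop elements whose leading term is divisible by another's, tail-reduce, and make monic.
Reduced Gröbner basis: {a - b + c^{2} - 1, b^{3} + b^{2}c^{2} + b^{2}c - b^{2} + bc^{4} - bc^{3} + bc^{2} + bc + b - c^{2} - 1}.

Same reduced basis, so the two generating sets span the same ideal.

Yes, the ideals are equal.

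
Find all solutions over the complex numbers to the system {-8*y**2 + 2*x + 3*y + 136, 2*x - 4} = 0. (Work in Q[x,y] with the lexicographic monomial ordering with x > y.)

{(2, -4), (2, 35/8)}

Compute a lex Gröbner basis by Buchberger's algorithm.
f_1 = 2*x - 8*y**2 + 3*y + 136, LT = x.
f_2 = 2*x - 4, LT = x.

S(f_1,f_2): lcm = x. S = -4*y**2 + 3/2*y + 70.
  leading term y**2: no divisor's leading term divides it; move -4*y**2 to the remainder.
  leading term y: no divisor's leading term divides it; move 3/2*y to the remainder.
  leading term 1: no divisor's leading term divides it; move 70 to the remainder.
  remainder -4*y**2 + 3/2*y + 70 ≠ 0; add h_3 = -4*y**2 + 3/2*y + 70 to the basis.

S(f_1,h_3): leading monomials are coprime, so the S-polynomial reduces to 0 (Buchberger's first criterion).
S(f_2,h_3): leading monomials are coprime, so the S-polynomial reduces to 0 (Buchberger's first criterion).
Every S-polynomial of the final basis reduces to 0, so we have a Gröbner basis.
Inter-reduce: drop elements whose leading term is divisible by another's, tail-reduce, and make monic.
Reduced Gröbner basis: {x - 2, y**2 - 3/8*y - 35/2}.

Since the basis is lex-ordered, y**2 - 3/8*y - 35/2 is univariate in y. Its roots are {-4, 35/8}. Back-substituting each root into the other basis elements fixes the other coordinates.
  y = -4: the earlier basis element becomes x - 2 = 0, giving x = 2 — point (2, -4).
  y = 35/8: the earlier basis element becomes x - 2 = 0, giving x = 2 — point (2, 35/8).
Check: every point annihilates each of the original generators.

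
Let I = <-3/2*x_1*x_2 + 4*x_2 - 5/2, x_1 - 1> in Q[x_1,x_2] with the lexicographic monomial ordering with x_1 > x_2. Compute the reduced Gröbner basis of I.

This is the nonlinear analogue of row-reducing a linear system.

f_1 = -3/2*x_1*x_2 + 4*x_2 - 5/2, LT = x_1*x_2.
f_2 = x_1 - 1, LT = x_1.

S(f_1,f_2): lcm = x_1*x_2. S = -5/3*x_2 + 5/3.
  leading term x_2: no divisor's leading term divides it; move -5/3*x_2 to the remainder.
  leading term 1: no divisor's leading term divides it; move 5/3 to the remainder.
  remainder -5/3*x_2 + 5/3 ≠ 0; add g_3 = -5/3*x_2 + 5/3 to the basis.

The other S-polynomials (S(f_1,g_3), S(f_2,g_3)) all reduce to 0 modulo the current basis, so we have a Gröbner basis.
Inter-reduce: drop elements whose leading term is divisible by another's, tail-reduce, and make monic.

G = {x_1 - 1, x_2 - 1}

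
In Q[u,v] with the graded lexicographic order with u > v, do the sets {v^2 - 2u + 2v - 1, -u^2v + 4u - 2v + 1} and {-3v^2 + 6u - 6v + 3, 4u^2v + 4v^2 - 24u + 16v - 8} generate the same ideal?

Since reduced Gröbner bases are canonical representatives of ideals under a given ordering, it suffices to compute and compare them.
Buchberger on the first generating set:
f_1 = v^2 - 2u + 2v - 1, LT = v^2.
f_2 = -u^2v + 4u - 2v + 1, LT = u^2v.

S(f_1,f_2): lcm = u^2v^2. S = -2u^3 + 2u^2v - u^2 + 4uv - 2v^2 + v.
  leading term u^3: no divisor's leading term divides it; move -2u^3 to the remainder.
  leading term u^2v: subtract (-2)·f_2 from 2u^2v - u^2 + 4uv - 2v^2 + v → -u^2 + 4uv - 2v^2 + 8u - 3v + 2
  leading term u^2: no divisor's leading term divides it; move -u^2 to the remainder.
  leading term uv: no divisor's leading term divides it; move 4uv to the remainder.
  leading term v^2: subtract (-2)·f_1 from -2v^2 + 8u - 3v + 2 → 4u + v
  leading term u: no divisor's leading term divides it; move 4u to the remainder.
  leading term v: no divisor's leading term divides it; move v to the remainder.
  remainder -2u^3 - u^2 + 4uv + 4u + v ≠ 0; add g_3 = -2u^3 - u^2 + 4uv + 4u + v to the basis.

The other S-polynomials (S(f_1,g_3), S(f_2,g_3)) all reduce to 0 modulo the current basis, so we have a Gröbner basis.
Inter-reduce: drop elements whose leading term is divisible by another's, tail-reduce, and make monic.
Reduced Gröbner basis: {u^3 + 1/2u^2 - 2uv - 2u - 1/2v, u^2v - 4u + 2v - 1, v^2 - 2u + 2v - 1}.

Buchberger on the second generating set:
h_1 = -3v^2 + 6u - 6v + 3, LT = v^2.
h_2 = 4u^2v + 4v^2 - 24u + 16v - 8, LT = u^2v.

S(h_1,h_2): lcm = u^2v^2. S = -2u^3 + 2u^2v - v^3 - u^2 + 6uv - 4v^2 + 2v.
  leading term u^3: no divisor's leading term divides it; move -2u^3 to the remainder.
  leading term u^2v: subtract (1/2)·h_2 from 2u^2v - v^3 - u^2 + 6uv - 4v^2 + 2v → -v^3 - u^2 + 6uv - 6v^2 + 12u - 6v + 4
  leading term v^3: subtract (1/3v)·h_1 from -v^3 - u^2 + 6uv - 6v^2 + 12u - 6v + 4 → -u^2 + 4uv - 4v^2 + 12u - 7v + 4
  leading term u^2: no divisor's leading term divides it; move -u^2 to the remainder.
  leading term uv: no divisor's leading term divides it; move 4uv to the remainder.
  leading term v^2: subtract (4/3)·h_1 from -4v^2 + 12u - 7v + 4 → 4u + v
  leading term u: no divisor's leading term divides it; move 4u to the remainder.
  leading term v: no divisor's leading term divides it; move v to the remainder.
  remainder -2u^3 - u^2 + 4uv + 4u + v ≠ 0; add k_3 = -2u^3 - u^2 + 4uv + 4u + v to the basis.

The other S-polynomials (S(h_1,k_3), S(h_2,k_3)) all reduce to 0 modulo the current basis, so we have a Gröbner basis.
Inter-reduce: drop elements whose leading term is divisible by another's, tail-reduce, and make monic.
Reduced Gröbner basis: {u^3 + 1/2u^2 - 2uv - 2u - 1/2v, u^2v - 4u + 2v - 1, v^2 - 2u + 2v - 1}.

These coincide, so the ideals are equal.
The choice of monomial ordering does not affect the verdict — as long as both bases are computed under the same ordering, their equality decides ideal equality.

Yes, the ideals are equal.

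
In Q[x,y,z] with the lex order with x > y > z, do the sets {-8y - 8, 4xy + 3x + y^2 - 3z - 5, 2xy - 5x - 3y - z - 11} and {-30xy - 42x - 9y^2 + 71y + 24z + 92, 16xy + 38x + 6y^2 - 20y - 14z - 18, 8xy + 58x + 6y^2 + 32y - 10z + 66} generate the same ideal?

Since reduced Gröbner bases are canonical representatives of ideals under a given ordering, it suffices to compute and compare them.
Buchberger on the first generating set:
f_1 = -8y - 8, LT = y.
f_2 = 4xy + 3x + y^2 - 3z - 5, LT = xy.
f_3 = 2xy - 5x - 3y - z - 11, LT = xy.

S(f_1,f_2): lcm = xy. S = 1/4x - 1/4y^2 + 3/4z + 5/4.
  leading term x: no divisor's leading term divides it; move 1/4x to the remainder.
  leading term y^2: subtract (1/32y)·f_1 from -1/4y^2 + 3/4z + 5/4 → 1/4y + 3/4z + 5/4
  leading term y: subtract (-1/32)·f_1 from 1/4y + 3/4z + 5/4 → 3/4z + 1
  leading term z: no divisor's leading term divides it; move 3/4z to the remainder.
  leading term 1: no divisor's leading term divides it; move 1 to the remainder.
  remainder 1/4x + 3/4z + 1 ≠ 0; add g_4 = 1/4x + 3/4z + 1 to the basis.

S(f_1,f_3): lcm = xy. S = 7/2x + 3/2y + 1/2z + 11/2.
  leading term x: subtract (14)·g_4 from 7/2x + 3/2y + 1/2z + 11/2 → 3/2y - 10z - 17/2
  leading term y: subtract (-3/16)·f_1 from 3/2y - 10z - 17/2 → -10z - 10
  leading term z: no divisor's leading term divides it; move -10z to the remainder.
  leading term 1: no divisor's leading term divides it; move -10 to the remainder.
  remainder -10z - 10 ≠ 0; add g_5 = -10z - 10 to the basis.

The other S-polynomials (S(f_2,f_3), S(f_1,g_4), S(f_2,g_4), S(f_3,g_4), S(f_1,g_5), S(f_2,g_5), S(f_3,g_5), S(g_4,g_5)) all reduce to 0 modulo the current basis, so we have a Gröbner basis.
Inter-reduce: drop elements whose leading term is divisible by another's, tail-reduce, and make monic.
Reduced Gröbner basis: {x + 1, y + 1, z + 1}.

Buchberger on the second generating set:
h_1 = -30xy - 42x - 9y^2 + 71y + 24z + 92, LT = xy.
h_2 = 16xy + 38x + 6y^2 - 20y - 14z - 18, LT = xy.
h_3 = 8xy + 58x + 6y^2 + 32y - 10z + 66, LT = xy.

S(h_1,h_2): lcm = xy. S = -39/40x - 3/40y^2 - 67/60y + 3/40z - 233/120.
  leading term x: no divisor's leading term divides it; move -39/40x to the remainder.
  leading term y^2: no divisor's leading term divides it; move -3/40y^2 to the remainder.
  leading term y: no divisor's leading term divides it; move -67/60y to the remainder.
  leading term z: no divisor's leading term divides it; move 3/40z to the remainder.
  leading term 1: no divisor's leading term divides it; move -233/120 to the remainder.
  remainder -39/40x - 3/40y^2 - 67/60y + 3/40z - 233/120 ≠ 0; add k_4 = -39/40x - 3/40y^2 - 67/60y + 3/40z - 233/120 to the basis.

S(h_1,h_3): lcm = xy. S = -117/20x - 9/20y^2 - 191/30y + 9/20z - 679/60.
  leading term x: subtract (6)·k_4 from -117/20x - 9/20y^2 - 191/30y + 9/20z - 679/60 → 1/3y + 1/3
  leading term y: no divisor's leading term divides it; move 1/3y to the remainder.
  leading term 1: no divisor's leading term divides it; move 1/3 to the remainder.
  remainder 1/3y + 1/3 ≠ 0; add k_5 = 1/3y + 1/3 to the basis.

S(h_1,k_4): lcm = xy. S = 7/5x - 1/13y^3 - 989/1170y^2 + 1/13yz - 5099/1170y - 4/5z - 46/15.
  leading term x: subtract (-56/39)·k_4 from 7/5x - 1/13y^3 - 989/1170y^2 + 1/13yz - 5099/1170y - 4/5z - 46/15 → -1/13y^3 - 223/234y^2 + 1/13yz - 155/26y - 9/13z - 685/117
  leading term y^3: subtract (-3/13y^2)·k_5 from -1/13y^3 - 223/234y^2 + 1/13yz - 155/26y - 9/13z - 685/117 → -205/234y^2 + 1/13yz - 155/26y - 9/13z - 685/117
  leading term y^2: subtract (-205/78y)·k_5 from -205/234y^2 + 1/13yz - 155/26y - 9/13z - 685/117 → 1/13yz - 595/117y - 9/13z - 685/117
  leading term yz: subtract (3/13z)·k_5 from 1/13yz - 595/117y - 9/13z - 685/117 → -595/117y - 10/13z - 685/117
  leading term y: subtract (-595/39)·k_5 from -595/117y - 10/13z - 685/117 → -10/13z - 10/13
  leading term z: no divisor's leading term divides it; move -10/13z to the remainder.
  leading term 1: no divisor's leading term divides it; move -10/13 to the remainder.
  remainder -10/13z - 10/13 ≠ 0; add k_6 = -10/13z - 10/13 to the basis.

The other S-polynomials (S(h_2,h_3), S(h_2,k_4), S(h_3,k_4), S(h_1,k_5), S(h_2,k_5), S(h_3,k_5), S(k_4,k_5), S(h_1,k_6), S(h_2,k_6), S(h_3,k_6), S(k_4,k_6), S(k_5,k_6)) all reduce to 0 modulo the current basis, so we have a Gröbner basis.
Inter-reduce: drop elements whose leading term is divisible by another's, tail-reduce, and make monic.
Reduced Gröbner basis: {x + 1, y + 1, z + 1}.

The two bases agree; hence the ideals are identical.

Yes, the ideals are equal.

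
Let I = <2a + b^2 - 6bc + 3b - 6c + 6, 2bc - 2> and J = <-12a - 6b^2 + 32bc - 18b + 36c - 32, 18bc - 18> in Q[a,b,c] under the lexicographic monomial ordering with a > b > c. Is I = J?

Yes, the ideals are equal.

Equality of ideals is decidable: compute both reduced Gröbner bases (unique for the ordering) and check whether they agree.
Buchberger on the first generating set:
f_1 = 2a + b^2 - 6bc + 3b - 6c + 6, LT = a.
f_2 = 2bc - 2, LT = bc.

The S-polynomials (S(f_1,f_2)) all reduce to 0 modulo the current basis, so we have a Gröbner basis.
Inter-reduce: drop elements whose leading term is divisible by another's, tail-reduce, and make monic.
Reduced Gröbner basis: {a + 1/2b^2 + 3/2b - 3c, bc - 1}.

Buchberger on the second generating set:
h_1 = -12a - 6b^2 + 32bc - 18b + 36c - 32, LT = a.
h_2 = 18bc - 18, LT = bc.

The S-polynomials (S(h_1,h_2)) all reduce to 0 modulo the current basis, so we have a Gröbner basis.
Inter-reduce: drop elements whose leading term is divisible by another's, tail-reduce, and make monic.
Reduced Gröbner basis: {a + 1/2b^2 + 3/2b - 3c, bc - 1}.

The two bases agree; hence the ideals are identical.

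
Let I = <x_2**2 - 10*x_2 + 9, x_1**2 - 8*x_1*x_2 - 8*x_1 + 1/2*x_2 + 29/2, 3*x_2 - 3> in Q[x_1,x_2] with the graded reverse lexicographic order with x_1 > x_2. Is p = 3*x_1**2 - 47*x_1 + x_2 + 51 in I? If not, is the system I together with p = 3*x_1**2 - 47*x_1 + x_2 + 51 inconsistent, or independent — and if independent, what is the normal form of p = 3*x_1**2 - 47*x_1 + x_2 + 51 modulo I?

First compute the reduced Gröbner basis of I by Buchberger's algorithm.
f_1 = x_2**2 - 10*x_2 + 9, LT = x_2**2.
f_2 = x_1**2 - 8*x_1*x_2 - 8*x_1 + 1/2*x_2 + 29/2, LT = x_1**2.
f_3 = 3*x_2 - 3, LT = x_2.

The S-polynomials (S(f_1,f_2), S(f_1,f_3), S(f_2,f_3)) all reduce to 0 modulo the current basis, so we have a Gröbner basis.
Inter-reduce: drop elements whose leading term is divisible by another's, tail-reduce, and make monic.
Reduced Gröbner basis: {x_1**2 - 16*x_1 + 15, x_2 - 1}.
Label its elements g_1 = x_1**2 - 16*x_1 + 15, g_2 = x_2 - 1.

Reduce p = 3*x_1**2 - 47*x_1 + x_2 + 51 modulo G:
  leading term x_1**2: subtract (3)·g_1 from 3*x_1**2 - 47*x_1 + x_2 + 51 → x_1 + x_2 + 6
  leading term x_1: no divisor's leading term divides it; move x_1 to the remainder.
  leading term x_2: subtract (1)·g_2 from x_2 + 6 → 7
  leading term 1: no divisor's leading term divides it; move 7 to the remainder.
  normal form = x_1 + 7.
The normal form is nonzero, so p ∉ I. Since p minus its normal form lies in I, I + (p) = I + (r) where r = x_1 + 7; decide whether this ideal is the whole ring.
Run Buchberger on G together with r (pairs among the g_i already reduce to 0 since G is a Gröbner basis):
g_1 = x_1**2 - 16*x_1 + 15, LT = x_1**2.
g_2 = x_2 - 1, LT = x_2.
r = x_1 + 7, LT = x_1.

S(g_1,r): lcm = x_1**2. S = -23*x_1 + 15.
  reduce S modulo (g_1, g_2, r):
  remainder 176 ≠ 0; add m_4 = 176 to the basis.

The other S-polynomials (S(g_1,g_2), S(g_2,r), S(g_1,m_4), S(g_2,m_4), S(r,m_4)) all reduce to 0 modulo the current basis, so we have a Gröbner basis.
Inter-reduce: drop elements whose leading term is divisible by another's, tail-reduce, and make monic.
Reduced Gröbner basis: {1}.
The reduced Gröbner basis of I + (p) is {1}: the ideal is the whole ring, so the enlarged system has no common solution — adjoining p is inconsistent.

Adjoining 3*x_1**2 - 47*x_1 + x_2 + 51 makes the ideal the whole ring: the system is inconsistent.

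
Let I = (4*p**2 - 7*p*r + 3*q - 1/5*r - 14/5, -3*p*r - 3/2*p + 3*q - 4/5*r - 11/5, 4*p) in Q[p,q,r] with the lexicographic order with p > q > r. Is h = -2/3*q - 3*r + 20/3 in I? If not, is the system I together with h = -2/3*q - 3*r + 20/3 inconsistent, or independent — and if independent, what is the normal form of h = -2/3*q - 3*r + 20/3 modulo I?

Adjoining -2/3*q - 3*r + 20/3 makes the ideal the whole ring: the system is inconsistent.

First compute the reduced Gröbner basis of I by Buchberger's algorithm.
f_1 = 4*p**2 - 7*p*r + 3*q - 1/5*r - 14/5, LT = p**2.
f_2 = -3*p*r - 3/2*p + 3*q - 4/5*r - 11/5, LT = p*r.
f_3 = 4*p, LT = p.

S(f_1,f_2): lcm = p**2*r. S = -1/2*p**2 + p*q - 7/4*p*r**2 - 4/15*p*r - 11/15*p + 3/4*q*r - 1/20*r**2 - 7/10*r.
  leading term p**2: subtract (-1/8)·f_1 from -1/2*p**2 + p*q - 7/4*p*r**2 - 4/15*p*r - 11/15*p + 3/4*q*r - 1/20*r**2 - 7/10*r → p*q - 7/4*p*r**2 - 137/120*p*r - 11/15*p + 3/4*q*r + 3/8*q - 1/20*r**2 - 29/40*r - 7/20
  leading term p*q: subtract (1/4*q)·f_3 from p*q - 7/4*p*r**2 - 137/120*p*r - 11/15*p + 3/4*q*r + 3/8*q - 1/20*r**2 - 29/40*r - 7/20 → -7/4*p*r**2 - 137/120*p*r - 11/15*p + 3/4*q*r + 3/8*q - 1/20*r**2 - 29/40*r - 7/20
  leading term p*r**2: subtract (7/12*r)·f_2 from -7/4*p*r**2 - 137/120*p*r - 11/15*p + 3/4*q*r + 3/8*q - 1/20*r**2 - 29/40*r - 7/20 → -4/15*p*r - 11/15*p - q*r + 3/8*q + 5/12*r**2 + 67/120*r - 7/20
  leading term p*r: subtract (4/45)·f_2 from -4/15*p*r - 11/15*p - q*r + 3/8*q + 5/12*r**2 + 67/120*r - 7/20 → -3/5*p - q*r + 13/120*q + 5/12*r**2 + 1133/1800*r - 139/900
  leading term p: subtract (-3/20)·f_3 from -3/5*p - q*r + 13/120*q + 5/12*r**2 + 1133/1800*r - 139/900 → -q*r + 13/120*q + 5/12*r**2 + 1133/1800*r - 139/900
  leading term q*r: no divisor's leading term divides it; move -q*r to the remainder.
  leading term q: no divisor's leading term divides it; move 13/120*q to the remainder.
  leading term r**2: no divisor's leading term divides it; move 5/12*r**2 to the remainder.
  leading term r: no divisor's leading term divides it; move 1133/1800*r to the remainder.
  leading term 1: no divisor's leading term divides it; move -139/900 to the remainder.
  remainder -q*r + 13/120*q + 5/12*r**2 + 1133/1800*r - 139/900 ≠ 0; add k_4 = -q*r + 13/120*q + 5/12*r**2 + 1133/1800*r - 139/900 to the basis.

S(f_1,f_3): lcm = p**2. S = -7/4*p*r + 3/4*q - 1/20*r - 7/10.
  leading term p*r: subtract (7/12)·f_2 from -7/4*p*r + 3/4*q - 1/20*r - 7/10 → 7/8*p - q + 5/12*r + 7/12
  leading term p: subtract (7/32)·f_3 from 7/8*p - q + 5/12*r + 7/12 → -q + 5/12*r + 7/12
  leading term q: no divisor's leading term divides it; move -q to the remainder.
  leading term r: no divisor's leading term divides it; move 5/12*r to the remainder.
  leading term 1: no divisor's leading term divides it; move 7/12 to the remainder.
  remainder -q + 5/12*r + 7/12 ≠ 0; add k_5 = -q + 5/12*r + 7/12 to the basis.

S(f_2,f_3): lcm = p*r. S = 1/2*p - q + 4/15*r + 11/15.
  leading term p: subtract (1/8)·f_3 from 1/2*p - q + 4/15*r + 11/15 → -q + 4/15*r + 11/15
  leading term q: subtract (1)·k_5 from -q + 4/15*r + 11/15 → -3/20*r + 3/20
  leading term r: no divisor's leading term divides it; move -3/20*r to the remainder.
  leading term 1: no divisor's leading term divides it; move 3/20 to the remainder.
  remainder -3/20*r + 3/20 ≠ 0; add k_6 = -3/20*r + 3/20 to the basis.

The other S-polynomials (S(f_1,k_4), S(f_2,k_4), S(f_3,k_4), S(f_1,k_5), S(f_2,k_5), S(f_3,k_5), S(k_4,k_5), S(f_1,k_6), S(f_2,k_6), S(f_3,k_6), S(k_4,k_6), S(k_5,k_6)) all reduce to 0 modulo the current basis, so we have a Gröbner basis.
Inter-reduce: drop elements whose leading term is divisible by another's, tail-reduce, and make monic.
Reduced Gröbner basis: {p, q - 1, r - 1}.
Label its elements g_1 = p, g_2 = q - 1, g_3 = r - 1.

Reduce h = -2/3*q - 3*r + 20/3 modulo G:
  leading term q: subtract (-2/3)·g_2 from -2/3*q - 3*r + 20/3 → -3*r + 6
  leading term r: subtract (-3)·g_3 from -3*r + 6 → 3
  leading term 1: no divisor's leading term divides it; move 3 to the remainder.
  normal form = 3.
The normal form is nonzero, so h ∉ I. Since h minus its normal form lies in I, I + (h) = I + (n) where n = 3; decide whether this ideal is the whole ring.
Here n = 3 is a nonzero constant, hence a unit: 1 ∈ I + (h), the Gröbner basis of I + (h) is {1}, and the enlarged system has no common solution — adjoining h is inconsistent.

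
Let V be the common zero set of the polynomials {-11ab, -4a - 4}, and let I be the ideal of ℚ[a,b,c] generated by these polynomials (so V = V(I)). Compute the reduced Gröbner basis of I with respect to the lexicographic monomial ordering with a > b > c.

G = {a + 1, b}

f_1 = -11ab, LT = ab.
f_2 = -4a - 4, LT = a.

S(f_1,f_2): lcm = ab. S = -b.
  leading term b: no divisor's leading term divides it; move -b to the remainder.
  remainder -b ≠ 0; add g_3 = -b to the basis.

The other S-polynomials (S(f_1,g_3), S(f_2,g_3)) all reduce to 0 modulo the current basis, so we have a Gröbner basis.
Inter-reduce: drop elements whose leading term is divisible by another's, tail-reduce, and make monic.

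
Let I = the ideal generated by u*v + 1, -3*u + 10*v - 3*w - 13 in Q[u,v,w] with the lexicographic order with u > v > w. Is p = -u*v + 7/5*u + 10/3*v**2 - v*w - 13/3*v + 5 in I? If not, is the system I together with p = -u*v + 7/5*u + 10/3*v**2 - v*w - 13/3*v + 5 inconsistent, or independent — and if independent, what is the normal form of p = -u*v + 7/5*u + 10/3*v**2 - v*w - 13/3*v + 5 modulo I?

First compute the reduced Gröbner basis of I by Buchberger's algorithm.
f_1 = u*v + 1, LT = u*v.
f_2 = -3*u + 10*v - 3*w - 13, LT = u.

S(f_1,f_2): lcm = u*v. S = 10/3*v**2 - v*w - 13/3*v + 1.
  leading term v**2: no divisor's leading term divides it; move 10/3*v**2 to the remainder.
  leading term v*w: no divisor's leading term divides it; move -v*w to the remainder.
  leading term v: no divisor's leading term divides it; move -13/3*v to the remainder.
  leading term 1: no divisor's leading term divides it; move 1 to the remainder.
  remainder 10/3*v**2 - v*w - 13/3*v + 1 ≠ 0; add h_3 = 10/3*v**2 - v*w - 13/3*v + 1 to the basis.

The other S-polynomials (S(f_1,h_3), S(f_2,h_3)) all reduce to 0 modulo the current basis, so we have a Gröbner basis.
Inter-reduce: drop elements whose leading term is divisible by another's, tail-reduce, and make monic.
Reduced Gröbner basis: {u - 10/3*v + w + 13/3, v**2 - 3/10*v*w - 13/10*v + 3/10}.
Label its elements g_1 = u - 10/3*v + w + 13/3, g_2 = v**2 - 3/10*v*w - 13/10*v + 3/10.

Reduce p = -u*v + 7/5*u + 10/3*v**2 - v*w - 13/3*v + 5 modulo G:
  leading term u*v: subtract (-v)·g_1 from -u*v + 7/5*u + 10/3*v**2 - v*w - 13/3*v + 5 → 7/5*u + 5
  leading term u: subtract (7/5)·g_1 from 7/5*u + 5 → 14/3*v - 7/5*w - 16/15
  leading term v: no divisor's leading term divides it; move 14/3*v to the remainder.
  leading term w: no divisor's leading term divides it; move -7/5*w to the remainder.
  leading term 1: no divisor's leading term divides it; move -16/15 to the remainder.
  normal form = 14/3*v - 7/5*w - 16/15.
The normal form is nonzero, so p ∉ I. Since p minus its normal form lies in I, I + (p) = I + (r) where r = 14/3*v - 7/5*w - 16/15; decide whether this ideal is the whole ring.
Run Buchberger on G together with r (pairs among the g_i already reduce to 0 since G is a Gröbner basis):
g_1 = u - 10/3*v + w + 13/3, LT = u.
g_2 = v**2 - 3/10*v*w - 13/10*v + 3/10, LT = v**2.
r = 14/3*v - 7/5*w - 16/15, LT = v.

S(g_2,r): lcm = v**2. S = -15/14*v + 3/10.
  leading term v: subtract (-45/196)·r from -15/14*v + 3/10 → -9/28*w + 27/490
  leading term w: no divisor's leading term divides it; move -9/28*w to the remainder.
  leading term 1: no divisor's leading term divides it; move 27/490 to the remainder.
  remainder -9/28*w + 27/490 ≠ 0; add m_4 = -9/28*w + 27/490 to the basis.

The other S-polynomials (S(g_1,g_2), S(g_1,r), S(g_1,m_4), S(g_2,m_4), S(r,m_4)) all reduce to 0 modulo the current basis, so we have a Gröbner basis.
Inter-reduce: drop elements whose leading term is divisible by another's, tail-reduce, and make monic.
Reduced Gröbner basis: {u + 25/7, v - 7/25, w - 6/35}.
The reduced Gröbner basis of I + (p) is {u + 25/7, v - 7/25, w - 6/35} ≠ {1}, a proper ideal, so the enlarged system stays consistent: p is independent of I, with normal form 14/3*v - 7/5*w - 16/15.

-u*v + 7/5*u + 10/3*v**2 - v*w - 13/3*v + 5 is independent of I; its normal form modulo I is 14/3*v - 7/5*w - 16/15.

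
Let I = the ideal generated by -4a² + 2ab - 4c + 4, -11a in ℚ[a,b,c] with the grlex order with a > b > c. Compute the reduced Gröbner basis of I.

f_1 = -4a² + 2ab - 4c + 4, LT = a².
f_2 = -11a, LT = a.

S(f_1,f_2): lcm = a². S = -½ab + c - 1.
  leading term ab: subtract (1/22b)·f_2 from -½ab + c - 1 → c - 1
  leading term c: no divisor's leading term divides it; move c to the remainder.
  leading term 1: no divisor's leading term divides it; move -1 to the remainder.
  remainder c - 1 ≠ 0; add g_3 = c - 1 to the basis.

The other S-polynomials (S(f_1,g_3), S(f_2,g_3)) all reduce to 0 modulo the current basis, so we have a Gröbner basis.
Inter-reduce: drop elements whose leading term is divisible by another's, tail-reduce, and make monic.

G = {a, c - 1}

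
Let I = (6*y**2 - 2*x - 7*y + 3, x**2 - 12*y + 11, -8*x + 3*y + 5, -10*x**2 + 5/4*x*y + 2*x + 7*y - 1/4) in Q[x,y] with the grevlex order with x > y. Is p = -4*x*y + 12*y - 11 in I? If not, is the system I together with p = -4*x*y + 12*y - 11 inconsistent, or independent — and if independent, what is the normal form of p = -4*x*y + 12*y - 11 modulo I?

Adjoining -4*x*y + 12*y - 11 makes the ideal the whole ring: the system is inconsistent.

First compute the reduced Gröbner basis of I by Buchberger's algorithm.
f_1 = 6*y**2 - 2*x - 7*y + 3, LT = y**2.
f_2 = x**2 - 12*y + 11, LT = x**2.
f_3 = -8*x + 3*y + 5, LT = x.
f_4 = -10*x**2 + 5/4*x*y + 2*x + 7*y - 1/4, LT = x**2.

S(f_2,f_3): lcm = x**2. S = 3/8*x*y + 5/8*x - 12*y + 11.
  reduce S modulo (f_1, f_2, f_3, f_4):
  remainder -5811/512*y + 5811/512 ≠ 0; add h_5 = -5811/512*y + 5811/512 to the basis.

The other S-polynomials (S(f_1,f_2), S(f_1,f_3), S(f_1,f_4), S(f_2,f_4), S(f_3,f_4), S(f_1,h_5), S(f_2,h_5), S(f_3,h_5), S(f_4,h_5)) all reduce to 0 modulo the current basis, so we have a Gröbner basis.
Inter-reduce: drop elements whose leading term is divisible by another's, tail-reduce, and make monic.
Reduced Gröbner basis: {x - 1, y - 1}.
Label its elements g_1 = x - 1, g_2 = y - 1.

Reduce p = -4*x*y + 12*y - 11 modulo G:
  leading term x*y: subtract (-4*y)·g_1 from -4*x*y + 12*y - 11 → 8*y - 11
  leading term y: subtract (8)·g_2 from 8*y - 11 → -3
  leading term 1: no divisor's leading term divides it; move -3 to the remainder.
  normal form = -3.
The normal form is nonzero, so p ∉ I. Since p minus its normal form lies in I, I + (p) = I + (r) where r = -3; decide whether this ideal is the whole ring.
Here r = -3 is a nonzero constant, hence a unit: 1 ∈ I + (p), the Gröbner basis of I + (p) is {1}, and the enlarged system has no common solution — adjoining p is inconsistent.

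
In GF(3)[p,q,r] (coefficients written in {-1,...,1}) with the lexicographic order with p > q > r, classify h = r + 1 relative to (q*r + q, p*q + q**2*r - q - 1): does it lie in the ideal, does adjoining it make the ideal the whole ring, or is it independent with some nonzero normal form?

r + 1 lies in I (it reduces to 0).

First compute the reduced Gröbner basis of I by Buchberger's algorithm.
f_1 = q*r + q, LT = q*r.
f_2 = p*q + q**2*r - q - 1, LT = p*q.

S(f_1,f_2): lcm = p*q*r. S = p*q - q**2*r**2 + q*r + r.
  leading term p*q: subtract (1)·f_2 from p*q - q**2*r**2 + q*r + r → -q**2*r**2 - q**2*r + q*r + q + r + 1
  leading term q**2*r**2: subtract (-q*r)·f_1 from -q**2*r**2 - q**2*r + q*r + q + r + 1 → q*r + q + r + 1
  leading term q*r: subtract (1)·f_1 from q*r + q + r + 1 → r + 1
  leading term r: no divisor's leading term divides it; move r to the remainder.
  leading term 1: no divisor's leading term divides it; move 1 to the remainder.
  remainder r + 1 ≠ 0; add k_3 = r + 1 to the basis.

The other S-polynomials (S(f_1,k_3), S(f_2,k_3)) all reduce to 0 modulo the current basis, so we have a Gröbner basis.
Inter-reduce: drop elements whose leading term is divisible by another's, tail-reduce, and make monic.
Reduced Gröbner basis: {p*q - q**2 - q - 1, r + 1}.
Label its elements g_1 = p*q - q**2 - q - 1, g_2 = r + 1.

Reduce h = r + 1 modulo G:
  leading term r: subtract (1)·g_2 from r + 1 → 0
  normal form = 0.
Since the normal form is 0, h ∈ I.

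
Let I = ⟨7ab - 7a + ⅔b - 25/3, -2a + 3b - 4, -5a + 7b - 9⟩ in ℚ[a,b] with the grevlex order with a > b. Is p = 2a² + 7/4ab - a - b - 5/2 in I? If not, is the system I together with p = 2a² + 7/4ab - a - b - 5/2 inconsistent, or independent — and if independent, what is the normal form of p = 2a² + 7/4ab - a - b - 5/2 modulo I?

First compute the reduced Gröbner basis of I by Buchberger's algorithm.
f_1 = 7ab - 7a + ⅔b - 25/3, LT = ab.
f_2 = -2a + 3b - 4, LT = a.
f_3 = -5a + 7b - 9, LT = a.

S(f_1,f_2): lcm = ab. S = 3/2b² - a - 40/21b - 25/21.
  reduce S modulo (f_1, f_2, f_3):
  remainder 3/2b² - 143/42b + 17/21 ≠ 0; add h_4 = 3/2b² - 143/42b + 17/21 to the basis.

S(f_1,f_3): lcm = ab. S = 7/5b² - a - 179/105b - 25/21.
  reduce S modulo (f_1, f_2, f_3, h_4):
  remainder -17/630b + 17/315 ≠ 0; add h_5 = -17/630b + 17/315 to the basis.

The other S-polynomials (S(f_2,f_3), S(f_1,h_4), S(f_2,h_4), S(f_3,h_4), S(f_1,h_5), S(f_2,h_5), S(f_3,h_5), S(h_4,h_5)) all reduce to 0 modulo the current basis, so we have a Gröbner basis.
Inter-reduce: drop elements whose leading term is divisible by another's, tail-reduce, and make monic.
Reduced Gröbner basis: {a - 1, b - 2}.
Label its elements g_1 = a - 1, g_2 = b - 2.

Reduce p = 2a² + 7/4ab - a - b - 5/2 modulo G:
  leading term a²: subtract (2a)·g_1 from 2a² + 7/4ab - a - b - 5/2 → 7/4ab + a - b - 5/2
  leading term ab: subtract (7/4b)·g_1 from 7/4ab + a - b - 5/2 → a + ¾b - 5/2
  leading term a: subtract (1)·g_1 from a + ¾b - 5/2 → ¾b - 3/2
  leading term b: subtract (¾)·g_2 from ¾b - 3/2 → 0
  normal form = 0.
Since the normal form is 0, p ∈ I.

2a² + 7/4ab - a - b - 5/2 lies in I (it reduces to 0).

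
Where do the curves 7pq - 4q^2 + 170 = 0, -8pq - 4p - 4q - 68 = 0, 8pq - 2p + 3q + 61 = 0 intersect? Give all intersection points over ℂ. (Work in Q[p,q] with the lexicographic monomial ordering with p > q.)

Compute a lex Gröbner basis by Buchberger's algorithm.
f_1 = 7pq - 4q^2 + 170, LT = pq.
f_2 = -8pq - 4p - 4q - 68, LT = pq.
f_3 = 8pq - 2p + 3q + 61, LT = pq.

S(f_1,f_2): lcm = pq. S = -1/2p - 4/7q^2 - 1/2q + 221/14.
  leading term p: no divisor's leading term divides it; move -1/2p to the remainder.
  leading term q^2: no divisor's leading term divides it; move -4/7q^2 to the remainder.
  leading term q: no divisor's leading term divides it; move -1/2q to the remainder.
  leading term 1: no divisor's leading term divides it; move 221/14 to the remainder.
  remainder -1/2p - 4/7q^2 - 1/2q + 221/14 ≠ 0; add h_4 = -1/2p - 4/7q^2 - 1/2q + 221/14 to the basis.

S(f_1,f_3): lcm = pq. S = 1/4p - 4/7q^2 - 3/8q + 933/56.
  leading term p: subtract (-1/2)·h_4 from 1/4p - 4/7q^2 - 3/8q + 933/56 → -6/7q^2 - 5/8q + 1375/56
  leading term q^2: no divisor's leading term divides it; move -6/7q^2 to the remainder.
  leading term q: no divisor's leading term divides it; move -5/8q to the remainder.
  leading term 1: no divisor's leading term divides it; move 1375/56 to the remainder.
  remainder -6/7q^2 - 5/8q + 1375/56 ≠ 0; add h_5 = -6/7q^2 - 5/8q + 1375/56 to the basis.

S(f_1,h_4): lcm = pq. S = -8/7q^3 - 11/7q^2 + 221/7q + 170/7.
  leading term q^3: subtract (4/3q)·h_5 from -8/7q^3 - 11/7q^2 + 221/7q + 170/7 → -31/42q^2 - 7/6q + 170/7
  leading term q^2: subtract (31/36)·h_5 from -31/42q^2 - 7/6q + 170/7 → -181/288q + 905/288
  leading term q: no divisor's leading term divides it; move -181/288q to the remainder.
  leading term 1: no divisor's leading term divides it; move 905/288 to the remainder.
  remainder -181/288q + 905/288 ≠ 0; add h_6 = -181/288q + 905/288 to the basis.

The other S-polynomials (S(f_2,f_3), S(f_2,h_4), S(f_3,h_4), S(f_1,h_5), S(f_2,h_5), S(f_3,h_5), S(h_4,h_5), S(f_1,h_6), S(f_2,h_6), S(f_3,h_6), S(h_4,h_6), S(h_5,h_6)) all reduce to 0 modulo the current basis, so we have a Gröbner basis.
Inter-reduce: drop elements whose leading term is divisible by another's, tail-reduce, and make monic.
Reduced Gröbner basis: {p + 2, q - 5}.

Since the basis is lex-ordered, q - 5 is univariate in q. Its roots are {5}. Back-substituting each root into the other basis elements fixes the other coordinates.
  q = 5: the earlier basis element becomes p + 2 = 0, giving p = -2 — point (-2, 5).
Substituting each solution back into the original system confirms all equations vanish.

{(-2, 5)}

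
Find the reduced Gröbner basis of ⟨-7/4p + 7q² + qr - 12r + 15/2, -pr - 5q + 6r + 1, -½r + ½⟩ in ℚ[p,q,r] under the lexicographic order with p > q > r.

f_1 = -7/4p + 7q² + qr - 12r + 15/2, LT = p.
f_2 = -pr - 5q + 6r + 1, LT = pr.
f_3 = -½r + ½, LT = r.

S(f_1,f_2): lcm = pr. S = -4q²r - 4/7qr² - 5q + 48/7r² + 12/7r + 1.
  leading term q²r: subtract (8q²)·f_3 from -4q²r - 4/7qr² - 5q + 48/7r² + 12/7r + 1 → -4q² - 4/7qr² - 5q + 48/7r² + 12/7r + 1
  leading term q²: no divisor's leading term divides it; move -4q² to the remainder.
  leading term qr²: subtract (8/7qr)·f_3 from -4/7qr² - 5q + 48/7r² + 12/7r + 1 → -4/7qr - 5q + 48/7r² + 12/7r + 1
  leading term qr: subtract (8/7q)·f_3 from -4/7qr - 5q + 48/7r² + 12/7r + 1 → -39/7q + 48/7r² + 12/7r + 1
  leading term q: no divisor's leading term divides it; move -39/7q to the remainder.
  leading term r²: subtract (-96/7r)·f_3 from 48/7r² + 12/7r + 1 → 60/7r + 1
  leading term r: subtract (-120/7)·f_3 from 60/7r + 1 → 67/7
  leading term 1: no divisor's leading term divides it; move 67/7 to the remainder.
  remainder -4q² - 39/7q + 67/7 ≠ 0; add g_4 = -4q² - 39/7q + 67/7 to the basis.

S(f_1,f_3): leading monomials are coprime, so the S-polynomial reduces to 0 (Buchberger's first criterion).
S(f_2,f_3): lcm = pr. S = p + 5q - 6r - 1.
  leading term p: subtract (-4/7)·f_1 from p + 5q - 6r - 1 → 4q² + 4/7qr + 5q - 90/7r + 23/7
  leading term q²: subtract (-1)·g_4 from 4q² + 4/7qr + 5q - 90/7r + 23/7 → 4/7qr - 4/7q - 90/7r + 90/7
  leading term qr: subtract (-8/7q)·f_3 from 4/7qr - 4/7q - 90/7r + 90/7 → -90/7r + 90/7
  leading term r: subtract (180/7)·f_3 from -90/7r + 90/7 → 0
  remainder 0.

S(f_1,g_4): leading monomials are coprime, so the S-polynomial reduces to 0 (Buchberger's first criterion).
S(f_2,g_4): leading monomials are coprime, so the S-polynomial reduces to 0 (Buchberger's first criterion).
S(f_3,g_4): leading monomials are coprime, so the S-polynomial reduces to 0 (Buchberger's first criterion).
Every S-polynomial of the final basis reduces to 0, so we have a Gröbner basis.
Inter-reduce: drop elements whose leading term is divisible by another's, tail-reduce, and make monic.

G = {p + 5q - 7, q² + 39/28q - 67/28, r - 1}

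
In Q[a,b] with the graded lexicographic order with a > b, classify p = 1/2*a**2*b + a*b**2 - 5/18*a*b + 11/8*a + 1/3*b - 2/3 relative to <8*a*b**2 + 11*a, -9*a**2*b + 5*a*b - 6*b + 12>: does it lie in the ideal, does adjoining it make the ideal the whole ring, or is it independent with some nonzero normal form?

1/2*a**2*b + a*b**2 - 5/18*a*b + 11/8*a + 1/3*b - 2/3 lies in I (it reduces to 0).

First compute the reduced Gröbner basis of I by Buchberger's algorithm.
f_1 = 8*a*b**2 + 11*a, LT = a*b**2.
f_2 = -9*a**2*b + 5*a*b - 6*b + 12, LT = a**2*b.

S(f_1,f_2): lcm = a**2*b**2. S = 5/9*a*b**2 + 11/8*a**2 - 2/3*b**2 + 4/3*b.
  leading term a*b**2: subtract (5/72)·f_1 from 5/9*a*b**2 + 11/8*a**2 - 2/3*b**2 + 4/3*b → 11/8*a**2 - 2/3*b**2 - 55/72*a + 4/3*b
  leading term a**2: no divisor's leading term divides it; move 11/8*a**2 to the remainder.
  leading term b**2: no divisor's leading term divides it; move -2/3*b**2 to the remainder.
  leading term a: no divisor's leading term divides it; move -55/72*a to the remainder.
  leading term b: no divisor's leading term divides it; move 4/3*b to the remainder.
  remainder 11/8*a**2 - 2/3*b**2 - 55/72*a + 4/3*b ≠ 0; add h_3 = 11/8*a**2 - 2/3*b**2 - 55/72*a + 4/3*b to the basis.

S(f_1,h_3): lcm = a**2*b**2. S = 16/33*b**4 + 5/9*a*b**2 - 32/33*b**3 + 11/8*a**2.
  leading term b**4: no divisor's leading term divides it; move 16/33*b**4 to the remainder.
  leading term a*b**2: subtract (5/72)·f_1 from 5/9*a*b**2 - 32/33*b**3 + 11/8*a**2 → -32/33*b**3 + 11/8*a**2 - 55/72*a
  leading term b**3: no divisor's leading term divides it; move -32/33*b**3 to the remainder.
  leading term a**2: subtract (1)·h_3 from 11/8*a**2 - 55/72*a → 2/3*b**2 - 4/3*b
  leading term b**2: no divisor's leading term divides it; move 2/3*b**2 to the remainder.
  leading term b: no divisor's leading term divides it; move -4/3*b to the remainder.
  remainder 16/33*b**4 - 32/33*b**3 + 2/3*b**2 - 4/3*b ≠ 0; add h_4 = 16/33*b**4 - 32/33*b**3 + 2/3*b**2 - 4/3*b to the basis.

S(f_2,h_3): lcm = a**2*b. S = 16/33*b**3 - 32/33*b**2 + 2/3*b - 4/3.
  leading term b**3: no divisor's leading term divides it; move 16/33*b**3 to the remainder.
  leading term b**2: no divisor's leading term divides it; move -32/33*b**2 to the remainder.
  leading term b: no divisor's leading term divides it; move 2/3*b to the remainder.
  leading term 1: no divisor's leading term divides it; move -4/3 to the remainder.
  remainder 16/33*b**3 - 32/33*b**2 + 2/3*b - 4/3 ≠ 0; add h_5 = 16/33*b**3 - 32/33*b**2 + 2/3*b - 4/3 to the basis.

The other S-polynomials (S(f_1,h_4), S(f_2,h_4), S(h_3,h_4), S(f_1,h_5), S(f_2,h_5), S(h_3,h_5), S(h_4,h_5)) all reduce to 0 modulo the current basis, so we have a Gröbner basis.
Inter-reduce: drop elements whose leading term is divisible by another's, tail-reduce, and make monic.
Reduced Gröbner basis: {a*b**2 + 11/8*a, b**3 - 2*b**2 + 11/8*b - 11/4, a**2 - 16/33*b**2 - 5/9*a + 32/33*b}.
Label its elements g_1 = a*b**2 + 11/8*a, g_2 = b**3 - 2*b**2 + 11/8*b - 11/4, g_3 = a**2 - 16/33*b**2 - 5/9*a + 32/33*b.

Reduce p = 1/2*a**2*b + a*b**2 - 5/18*a*b + 11/8*a + 1/3*b - 2/3 modulo G:
  leading term a**2*b: subtract (1/2*b)·g_3 from 1/2*a**2*b + a*b**2 - 5/18*a*b + 11/8*a + 1/3*b - 2/3 → a*b**2 + 8/33*b**3 - 16/33*b**2 + 11/8*a + 1/3*b - 2/3
  leading term a*b**2: subtract (1)·g_1 from a*b**2 + 8/33*b**3 - 16/33*b**2 + 11/8*a + 1/3*b - 2/3 → 8/33*b**3 - 16/33*b**2 + 1/3*b - 2/3
  leading term b**3: subtract (8/33)·g_2 from 8/33*b**3 - 16/33*b**2 + 1/3*b - 2/3 → 0
  normal form = 0.
Since the normal form is 0, p ∈ I.

The remainder on division by a Gröbner basis is unique — it is the normal form.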